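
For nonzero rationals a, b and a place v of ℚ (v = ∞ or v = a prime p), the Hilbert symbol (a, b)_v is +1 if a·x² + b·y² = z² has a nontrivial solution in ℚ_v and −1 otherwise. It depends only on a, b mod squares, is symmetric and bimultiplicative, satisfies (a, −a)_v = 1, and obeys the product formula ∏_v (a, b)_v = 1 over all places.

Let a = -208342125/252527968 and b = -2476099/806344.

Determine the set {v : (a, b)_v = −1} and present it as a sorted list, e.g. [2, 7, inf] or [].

[2, 3, 17, inf]

(a, b) ≡ (-6270, -646) mod (ℚ^×)²; places V = {2, 3, 5, 7, 11, 17, 19, ∞}.
(a,b)_7: α=-2, u≡2; β=-2, v≡3 (mod 7); (2|7)=+1, (3|7)=-1; sign (−1)^0·+1^-2·-1^-2 = +1.
(a,b)_19: α=3, u≡18; β=5, v≡6 (mod 19); (18|19)=-1, (6|19)=+1; sign (−1)^1·-1^5·+1^3 = +1.
(a,b)_2: α=-5, β=-3; u≡1, v≡5 (mod 8); ε(u)ε(v)=0·0, αω(v)=-5·1, βω(u)=-3·0; sum ≡ 1  ⇒  -1.
(a,b)_3: α=5, u≡1; β=0, v≡2 (mod 3); (1|3)=+1, (2|3)=-1; sign (−1)^0·+1^0·-1^5 = -1.
(a,b)_17: α=0, u≡11; β=-1, v≡1 (mod 17); (11|17)=-1, (1|17)=+1; sign (−1)^0·-1^-1·+1^0 = -1.
(a,b)_5: α=3, u≡1; β=0, v≡4 (mod 5); (1|5)=+1, (4|5)=+1; sign (−1)^0·+1^0·+1^3 = +1.
(a,b)_11: α=-5, u≡7; β=-2, v≡5 (mod 11); (7|11)=-1, (5|11)=+1; sign (−1)^0·-1^-2·+1^-5 = +1.
(a,b)_∞: sgn(-6270)=−, sgn(-646)=−, so -1.
Ram(-6270, -646) = {2, 3, 17, ∞}; no ℚ_2-point on the conic.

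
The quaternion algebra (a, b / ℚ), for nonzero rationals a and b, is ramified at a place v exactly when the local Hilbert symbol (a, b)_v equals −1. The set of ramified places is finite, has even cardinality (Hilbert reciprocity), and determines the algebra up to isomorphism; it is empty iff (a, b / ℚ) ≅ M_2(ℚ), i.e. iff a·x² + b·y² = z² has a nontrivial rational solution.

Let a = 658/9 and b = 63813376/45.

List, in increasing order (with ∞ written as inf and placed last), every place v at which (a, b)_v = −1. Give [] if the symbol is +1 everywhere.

(a, b) ≡ (658, 1246355) mod (ℚ^×)²; places V = {2, 3, 5, 7, 11, 17, 31, 43, 47, ∞}.
(a,b)_17: α=0, u≡7; β=1, v≡7 (mod 17); (7|17)=-1, (7|17)=-1; sign (−1)^0·-1^1·-1^0 = -1.
(a,b)_31: α=0, u≡18; β=1, v≡29 (mod 31); (18|31)=+1, (29|31)=-1; sign (−1)^0·+1^1·-1^0 = +1.
(a,b)_5: α=0, u≡2; β=-1, v≡4 (mod 5); (2|5)=-1, (4|5)=+1; sign (−1)^0·-1^-1·+1^0 = -1.
(a,b)_11: α=0, u≡1; β=1, v≡3 (mod 11); (1|11)=+1, (3|11)=+1; sign (−1)^0·+1^1·+1^0 = +1.
(a,b)_2: α=1, β=8; u≡1, v≡3 (mod 8); ε(u)ε(v)=0·1, αω(v)=1·1, βω(u)=8·0; sum ≡ 1  ⇒  -1.
(a,b)_43: α=0, u≡11; β=1, v≡8 (mod 43); (11|43)=+1, (8|43)=-1; sign (−1)^0·+1^1·-1^0 = +1.
(a,b)_47: α=1, u≡12; β=0, v≡14 (mod 47); (12|47)=+1, (14|47)=+1; sign (−1)^0·+1^0·+1^1 = +1.
(a,b)_∞: sgn(658)=+, sgn(1246355)=+, so +1.
(a,b)_3: α=-2, u≡1; β=-2, v≡2 (mod 3); (1|3)=+1, (2|3)=-1; sign (−1)^0·+1^-2·-1^-2 = +1.
(a,b)_7: α=1, u≡5; β=0, v≡6 (mod 7); (5|7)=-1, (6|7)=-1; sign (−1)^0·-1^0·-1^1 = -1.
Ram(658, 1246355) = {2, 5, 7, 17}; no ℚ_2-point on the conic.

[2, 5, 7, 17]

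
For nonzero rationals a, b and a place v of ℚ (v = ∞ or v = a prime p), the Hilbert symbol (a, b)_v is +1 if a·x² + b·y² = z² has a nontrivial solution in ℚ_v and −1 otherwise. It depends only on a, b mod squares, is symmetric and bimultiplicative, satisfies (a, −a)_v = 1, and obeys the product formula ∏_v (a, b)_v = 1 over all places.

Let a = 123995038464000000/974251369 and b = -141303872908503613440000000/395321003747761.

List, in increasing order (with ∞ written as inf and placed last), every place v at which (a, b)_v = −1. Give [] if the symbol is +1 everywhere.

[2, 11]

(a, b) ≡ (19, -17765) mod (ℚ^×)²; places V = {2, 3, 5, 7, 11, 13, 17, 19, 23, ∞}.
(a,b)_5: α=6, u≡4; β=7, v≡3 (mod 5); (4|5)=+1, (3|5)=-1; sign (−1)^0·+1^7·-1^6 = +1.
(a,b)_∞: sgn(19)=+, sgn(-17765)=−, so +1.
(a,b)_23: α=0, u≡7; β=2, v≡21 (mod 23); (7|23)=-1, (21|23)=-1; sign (−1)^0·-1^2·-1^0 = +1.
(a,b)_17: α=2, u≡13; β=3, v≡13 (mod 17); (13|17)=+1, (13|17)=+1; sign (−1)^0·+1^3·+1^2 = +1.
(a,b)_3: α=6, u≡1; β=8, v≡1 (mod 3); (1|3)=+1, (1|3)=+1; sign (−1)^0·+1^8·+1^6 = +1.
(a,b)_2: α=14, β=22; u≡3, v≡3 (mod 8); ε(u)ε(v)=1·1, αω(v)=14·1, βω(u)=22·1; sum ≡ 1  ⇒  -1.
(a,b)_7: α=-8, u≡3; β=-12, v≡1 (mod 7); (3|7)=-1, (1|7)=+1; sign (−1)^0·-1^-12·+1^-8 = +1.
(a,b)_19: α=1, u≡11; β=1, v≡18 (mod 19); (11|19)=+1, (18|19)=-1; sign (−1)^1·+1^1·-1^1 = +1.
(a,b)_13: α=-2, u≡8; β=-4, v≡11 (mod 13); (8|13)=-1, (11|13)=-1; sign (−1)^0·-1^-4·-1^-2 = +1.
(a,b)_11: α=2, u≡6; β=3, v≡2 (mod 11); (6|11)=-1, (2|11)=-1; sign (−1)^0·-1^3·-1^2 = -1.
(19, -17765 / ℚ) ramifies at {2, 11}: a division algebra.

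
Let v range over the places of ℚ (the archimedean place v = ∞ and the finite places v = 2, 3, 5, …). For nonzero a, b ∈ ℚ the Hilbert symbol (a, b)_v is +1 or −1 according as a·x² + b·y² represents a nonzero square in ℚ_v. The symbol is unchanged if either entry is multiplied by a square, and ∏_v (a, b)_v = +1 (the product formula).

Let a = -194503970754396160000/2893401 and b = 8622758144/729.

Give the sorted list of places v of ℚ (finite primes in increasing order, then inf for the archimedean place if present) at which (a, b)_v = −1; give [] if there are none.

Mod squares: a ≡ -19, b ≡ 5681. Check v ∈ {∞, 2, 3, 5, 7, 11, 13, 19, 23}.
v=∞: -19 < 0 and 5681 > 0  ⇒  (a,b)_∞ = +1.
v=7: a=7^-2·(≡1), b=7^2·(≡4) mod 7; (1|7)=+1, (4|7)=+1; (−1)^{-2·2·3}·(+1)^2·(+1)^-2 = +1.
v=3: a=3^-10·(≡2), b=3^-6·(≡2) mod 3; (2|3)=-1, (2|3)=-1; (−1)^{-10·-6·1}·(-1)^-6·(-1)^-10 = +1.
v=23: a=23^2·(≡6), b=23^1·(≡20) mod 23; (6|23)=+1, (20|23)=-1; (−1)^{2·1·11}·(+1)^1·(-1)^2 = +1.
v=19: a=19^3·(≡18), b=19^1·(≡18) mod 19; (18|19)=-1, (18|19)=-1; (−1)^{3·1·9}·(-1)^1·(-1)^3 = -1.
v=2: v_2(a)=22, v_2(b)=8; units ≡ 5, 1 (mod 8); ε·ε+αω+βω = 0·0+22·0+8·1 ≡ 0  ⇒  (a,b)_2 = +1.
v=5: a=5^4·(≡4), b=5^0·(≡1) mod 5; (4|5)=+1, (1|5)=+1; (−1)^{4·0·2}·(+1)^0·(+1)^4 = +1.
v=13: a=13^2·(≡8), b=13^1·(≡7) mod 13; (8|13)=-1, (7|13)=-1; (−1)^{2·1·6}·(-1)^1·(-1)^2 = -1.
v=11: a=11^2·(≡1), b=11^2·(≡3) mod 11; (1|11)=+1, (3|11)=+1; (−1)^{2·2·5}·(+1)^2·(+1)^2 = +1.
(-19, 5681 / ℚ) ramifies at {13, 19}: a division algebra.

[13, 19]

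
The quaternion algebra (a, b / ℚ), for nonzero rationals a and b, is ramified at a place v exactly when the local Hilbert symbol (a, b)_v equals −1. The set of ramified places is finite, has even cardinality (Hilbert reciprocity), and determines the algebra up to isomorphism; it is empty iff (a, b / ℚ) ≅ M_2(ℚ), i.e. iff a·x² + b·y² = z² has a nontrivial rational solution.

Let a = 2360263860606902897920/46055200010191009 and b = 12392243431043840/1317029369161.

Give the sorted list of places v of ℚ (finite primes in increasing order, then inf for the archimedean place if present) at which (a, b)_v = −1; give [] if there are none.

Mod squares: a ≡ 9805, b ≡ 225515. Check v ∈ {∞, 2, 5, 7, 11, 13, 17, 19, 23, 37, 53}.
v=13: a=13^4·(≡10), b=13^2·(≡9) mod 13; (10|13)=+1, (9|13)=+1; (−1)^{4·2·6}·(+1)^2·(+1)^4 = +1.
v=53: a=53^1·(≡31), b=53^1·(≡4) mod 53; (31|53)=-1, (4|53)=+1; (−1)^{1·1·26}·(-1)^1·(+1)^1 = -1.
v=23: a=23^4·(≡5), b=23^3·(≡22) mod 23; (5|23)=-1, (22|23)=-1; (−1)^{4·3·11}·(-1)^3·(-1)^4 = -1.
v=7: a=7^6·(≡5), b=7^4·(≡3) mod 7; (5|7)=-1, (3|7)=-1; (−1)^{6·4·3}·(-1)^4·(-1)^6 = +1.
v=∞: 9805 > 0 and 225515 > 0  ⇒  (a,b)_∞ = +1.
v=17: a=17^-6·(≡2), b=17^-4·(≡6) mod 17; (2|17)=+1, (6|17)=-1; (−1)^{-6·-4·8}·(+1)^-4·(-1)^-6 = +1.
v=11: a=11^-4·(≡1), b=11^-2·(≡4) mod 11; (1|11)=+1, (4|11)=+1; (−1)^{-4·-2·5}·(+1)^-2·(+1)^-4 = +1.
v=2: v_2(a)=8, v_2(b)=8; units ≡ 5, 3 (mod 8); ε·ε+αω+βω = 0·1+8·1+8·1 ≡ 0  ⇒  (a,b)_2 = +1.
v=19: a=19^-4·(≡1), b=19^-4·(≡4) mod 19; (1|19)=+1, (4|19)=+1; (−1)^{-4·-4·9}·(+1)^-4·(+1)^-4 = +1.
v=37: a=37^1·(≡24), b=37^1·(≡4) mod 37; (24|37)=-1, (4|37)=+1; (−1)^{1·1·18}·(-1)^1·(+1)^1 = -1.
v=5: a=5^1·(≡1), b=5^1·(≡3) mod 5; (1|5)=+1, (3|5)=-1; (−1)^{1·1·2}·(+1)^1·(-1)^1 = -1.
|Ram(9805, 225515)| = 4, even; anisotropic at {5, 23, 37, 53}.

[5, 23, 37, 53]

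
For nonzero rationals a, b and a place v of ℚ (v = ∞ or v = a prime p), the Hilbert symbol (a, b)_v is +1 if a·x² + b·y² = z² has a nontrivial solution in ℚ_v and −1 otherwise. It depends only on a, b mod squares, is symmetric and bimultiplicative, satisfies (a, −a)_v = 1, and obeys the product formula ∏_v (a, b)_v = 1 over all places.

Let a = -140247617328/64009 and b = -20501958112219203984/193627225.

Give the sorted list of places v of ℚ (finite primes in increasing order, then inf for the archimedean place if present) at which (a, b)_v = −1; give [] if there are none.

(a, b) ≡ (-20683, -17329) mod (ℚ^×)²; places V = {2, 3, 5, 7, 11, 13, 17, 23, 31, 37, 43, ∞}.
(a,b)_7: α=2, u≡2; β=4, v≡6 (mod 7); (2|7)=+1, (6|7)=-1; sign (−1)^0·+1^4·-1^2 = +1.
(a,b)_17: α=0, u≡5; β=2, v≡6 (mod 17); (5|17)=-1, (6|17)=-1; sign (−1)^0·-1^2·-1^0 = +1.
(a,b)_43: α=1, u≡41; β=1, v≡3 (mod 43); (41|43)=+1, (3|43)=-1; sign (−1)^1·+1^1·-1^1 = +1.
(a,b)_31: α=2, u≡19; β=3, v≡30 (mod 31); (19|31)=+1, (30|31)=-1; sign (−1)^0·+1^3·-1^2 = +1.
(a,b)_11: α=-2, u≡6; β=-4, v≡7 (mod 11); (6|11)=-1, (7|11)=-1; sign (−1)^0·-1^-4·-1^-2 = +1.
(a,b)_37: α=1, u≡7; β=2, v≡24 (mod 37); (7|37)=+1, (24|37)=-1; sign (−1)^0·+1^2·-1^1 = -1.
(a,b)_23: α=-2, u≡21; β=-2, v≡3 (mod 23); (21|23)=-1, (3|23)=+1; sign (−1)^0·-1^-2·+1^-2 = +1.
(a,b)_3: α=2, u≡2; β=4, v≡2 (mod 3); (2|3)=-1, (2|3)=-1; sign (−1)^0·-1^4·-1^2 = +1.
(a,b)_2: α=4, β=4; u≡5, v≡7 (mod 8); ε(u)ε(v)=0·1, αω(v)=4·0, βω(u)=4·1; sum ≡ 0  ⇒  +1.
(a,b)_5: α=0, u≡3; β=-2, v≡4 (mod 5); (3|5)=-1, (4|5)=+1; sign (−1)^0·-1^-2·+1^0 = +1.
(a,b)_13: α=1, u≡5; β=1, v≡8 (mod 13); (5|13)=-1, (8|13)=-1; sign (−1)^0·-1^1·-1^1 = +1.
(a,b)_∞: sgn(-20683)=−, sgn(-17329)=−, so -1.
Ram(-20683, -17329) = {37, ∞}; no ℚ_37-point on the conic.

[37, inf]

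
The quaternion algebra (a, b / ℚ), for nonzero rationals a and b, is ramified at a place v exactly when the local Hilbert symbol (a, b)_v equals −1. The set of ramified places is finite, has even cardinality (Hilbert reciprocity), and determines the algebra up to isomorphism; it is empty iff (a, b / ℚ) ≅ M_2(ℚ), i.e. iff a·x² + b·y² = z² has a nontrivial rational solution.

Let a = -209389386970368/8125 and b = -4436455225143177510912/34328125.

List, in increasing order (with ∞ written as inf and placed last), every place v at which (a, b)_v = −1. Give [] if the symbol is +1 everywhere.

[13, inf]

(a, b) ≡ (-5681, -299) mod (ℚ^×)²; places V = {2, 3, 5, 11, 13, 19, 23, ∞}.
(a,b)_5: α=-4, u≡4; β=-6, v≡4 (mod 5); (4|5)=+1, (4|5)=+1; sign (−1)^0·+1^-6·+1^-4 = +1.
(a,b)_23: α=3, u≡4; β=3, v≡19 (mod 23); (4|23)=+1, (19|23)=-1; sign (−1)^1·+1^3·-1^3 = +1.
(a,b)_∞: sgn(-5681)=−, sgn(-299)=−, so -1.
(a,b)_11: α=2, u≡7; β=4, v≡9 (mod 11); (7|11)=-1, (9|11)=+1; sign (−1)^0·-1^4·+1^2 = +1.
(a,b)_13: α=-1, u≡6; β=-3, v≡1 (mod 13); (6|13)=-1, (1|13)=+1; sign (−1)^0·-1^-3·+1^-1 = -1.
(a,b)_2: α=8, β=18; u≡7, v≡5 (mod 8); ε(u)ε(v)=1·0, αω(v)=8·1, βω(u)=18·0; sum ≡ 0  ⇒  +1.
(a,b)_19: α=3, u≡11; β=4, v≡11 (mod 19); (11|19)=+1, (11|19)=+1; sign (−1)^0·+1^4·+1^3 = +1.
(a,b)_3: α=4, u≡1; β=6, v≡1 (mod 3); (1|3)=+1, (1|3)=+1; sign (−1)^0·+1^6·+1^4 = +1.
Ram(-5681, -299) = {13, ∞}; no ℚ_13-point on the conic.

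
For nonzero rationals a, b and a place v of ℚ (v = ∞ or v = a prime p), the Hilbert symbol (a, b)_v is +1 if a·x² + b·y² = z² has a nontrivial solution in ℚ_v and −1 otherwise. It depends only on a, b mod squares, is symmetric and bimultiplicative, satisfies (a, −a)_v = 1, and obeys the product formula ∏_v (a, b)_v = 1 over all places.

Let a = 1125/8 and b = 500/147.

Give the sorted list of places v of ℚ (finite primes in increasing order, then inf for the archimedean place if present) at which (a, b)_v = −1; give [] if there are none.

Mod squares: a ≡ 10, b ≡ 15. Check v ∈ {∞, 2, 3, 5, 7}.
v=7: a=7^0·(≡5), b=7^-2·(≡1) mod 7; (5|7)=-1, (1|7)=+1; (−1)^{0·-2·3}·(-1)^-2·(+1)^0 = +1.
v=2: v_2(a)=-3, v_2(b)=2; units ≡ 5, 7 (mod 8); ε·ε+αω+βω = 0·1+-3·0+2·1 ≡ 0  ⇒  (a,b)_2 = +1.
v=3: a=3^2·(≡1), b=3^-1·(≡2) mod 3; (1|3)=+1, (2|3)=-1; (−1)^{2·-1·1}·(+1)^-1·(-1)^2 = +1.
v=∞: 10 > 0 and 15 > 0  ⇒  (a,b)_∞ = +1.
v=5: a=5^3·(≡3), b=5^3·(≡2) mod 5; (3|5)=-1, (2|5)=-1; (−1)^{3·3·2}·(-1)^3·(-1)^3 = +1.
Ram(a, b) = ∅: the form 10·x² + 15·y² − z² is isotropic over every ℚ_v, so by Hasse–Minkowski it is isotropic over ℚ.

[]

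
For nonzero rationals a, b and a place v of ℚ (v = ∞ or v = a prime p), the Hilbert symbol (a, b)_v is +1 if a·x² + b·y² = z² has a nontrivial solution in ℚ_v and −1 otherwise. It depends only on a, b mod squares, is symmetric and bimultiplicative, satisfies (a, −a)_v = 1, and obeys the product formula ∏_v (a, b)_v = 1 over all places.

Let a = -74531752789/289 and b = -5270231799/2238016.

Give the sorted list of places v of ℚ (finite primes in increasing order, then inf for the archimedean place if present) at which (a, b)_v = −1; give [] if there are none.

Mod squares: a ≡ -571909, b ≡ -22591. Check v ∈ {∞, 2, 3, 7, 11, 13, 17, 19, 23, 29, 37, 41}.
v=23: a=23^0·(≡18), b=23^2·(≡3) mod 23; (18|23)=+1, (3|23)=+1; (−1)^{0·2·11}·(+1)^2·(+1)^0 = +1.
v=11: a=11^0·(≡4), b=11^-2·(≡5) mod 11; (4|11)=+1, (5|11)=+1; (−1)^{0·-2·5}·(+1)^-2·(+1)^0 = +1.
v=29: a=29^1·(≡24), b=29^1·(≡6) mod 29; (24|29)=+1, (6|29)=+1; (−1)^{1·1·14}·(+1)^1·(+1)^1 = +1.
v=13: a=13^1·(≡10), b=13^0·(≡12) mod 13; (10|13)=+1, (12|13)=+1; (−1)^{1·0·6}·(+1)^0·(+1)^1 = +1.
v=41: a=41^1·(≡40), b=41^1·(≡31) mod 41; (40|41)=+1, (31|41)=+1; (−1)^{1·1·20}·(+1)^1·(+1)^1 = +1.
v=19: a=19^4·(≡12), b=19^1·(≡3) mod 19; (12|19)=-1, (3|19)=-1; (−1)^{4·1·9}·(-1)^1·(-1)^4 = -1.
v=37: a=37^1·(≡28), b=37^0·(≡28) mod 37; (28|37)=+1, (28|37)=+1; (−1)^{1·0·18}·(+1)^0·(+1)^1 = +1.
v=2: v_2(a)=0, v_2(b)=-6; units ≡ 3, 1 (mod 8); ε·ε+αω+βω = 1·0+0·0+-6·1 ≡ 0  ⇒  (a,b)_2 = +1.
v=17: a=17^-2·(≡12), b=17^-2·(≡9) mod 17; (12|17)=-1, (9|17)=+1; (−1)^{-2·-2·8}·(-1)^-2·(+1)^-2 = +1.
v=7: a=7^0·(≡5), b=7^2·(≡3) mod 7; (5|7)=-1, (3|7)=-1; (−1)^{0·2·3}·(-1)^2·(-1)^0 = +1.
v=∞: -571909 < 0 and -22591 < 0  ⇒  (a,b)_∞ = -1.
v=3: a=3^0·(≡2), b=3^2·(≡2) mod 3; (2|3)=-1, (2|3)=-1; (−1)^{0·2·1}·(-1)^2·(-1)^0 = +1.
Ram(-571909, -22591) = {19, ∞}; no ℚ_19-point on the conic.

[19, inf]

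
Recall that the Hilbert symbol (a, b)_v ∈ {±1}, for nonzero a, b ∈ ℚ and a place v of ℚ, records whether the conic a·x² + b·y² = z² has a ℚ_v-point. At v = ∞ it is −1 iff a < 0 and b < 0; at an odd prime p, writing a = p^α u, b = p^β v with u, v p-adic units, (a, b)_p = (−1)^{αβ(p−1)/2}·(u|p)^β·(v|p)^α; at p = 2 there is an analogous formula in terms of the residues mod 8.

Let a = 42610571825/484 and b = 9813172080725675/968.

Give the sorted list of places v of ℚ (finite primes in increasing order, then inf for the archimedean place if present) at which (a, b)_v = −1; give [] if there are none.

[23, 31]

(a, b) ≡ (17, 27094) mod (ℚ^×)²; places V = {2, 5, 11, 17, 19, 23, 31, ∞}.
(a,b)_∞: sgn(17)=+, sgn(27094)=+, so +1.
(a,b)_23: α=0, u≡14; β=1, v≡10 (mod 23); (14|23)=-1, (10|23)=-1; sign (−1)^0·-1^1·-1^0 = -1.
(a,b)_17: α=3, u≡2; β=4, v≡15 (mod 17); (2|17)=+1, (15|17)=+1; sign (−1)^0·+1^4·+1^3 = +1.
(a,b)_19: α=2, u≡11; β=3, v≡4 (mod 19); (11|19)=+1, (4|19)=+1; sign (−1)^0·+1^3·+1^2 = +1.
(a,b)_31: α=2, u≡26; β=3, v≡12 (mod 31); (26|31)=-1, (12|31)=-1; sign (−1)^0·-1^3·-1^2 = -1.
(a,b)_2: α=-2, β=-3; u≡1, v≡3 (mod 8); ε(u)ε(v)=0·1, αω(v)=-2·1, βω(u)=-3·0; sum ≡ 0  ⇒  +1.
(a,b)_5: α=2, u≡2; β=2, v≡4 (mod 5); (2|5)=-1, (4|5)=+1; sign (−1)^0·-1^2·+1^2 = +1.
(a,b)_11: α=-2, u≡2; β=-2, v≡3 (mod 11); (2|11)=-1, (3|11)=+1; sign (−1)^0·-1^-2·+1^-2 = +1.
Ram(17, 27094) = {23, 31}; no ℚ_23-point on the conic.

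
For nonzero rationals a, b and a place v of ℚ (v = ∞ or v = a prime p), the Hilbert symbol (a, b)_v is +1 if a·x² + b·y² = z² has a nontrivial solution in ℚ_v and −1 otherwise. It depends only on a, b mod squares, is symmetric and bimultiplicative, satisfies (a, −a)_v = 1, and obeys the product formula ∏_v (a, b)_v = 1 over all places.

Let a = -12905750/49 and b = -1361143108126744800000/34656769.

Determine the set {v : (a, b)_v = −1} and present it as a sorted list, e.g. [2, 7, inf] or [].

[2, inf]

Mod squares: a ≡ -1430, b ≡ -195. Check v ∈ {∞, 2, 3, 5, 7, 11, 13, 17, 19, 29}.
v=5: a=5^3·(≡1), b=5^5·(≡1) mod 5; (1|5)=+1, (1|5)=+1; (−1)^{3·5·2}·(+1)^5·(+1)^3 = +1.
v=19: a=19^2·(≡18), b=19^2·(≡12) mod 19; (18|19)=-1, (12|19)=-1; (−1)^{2·2·9}·(-1)^2·(-1)^2 = +1.
v=11: a=11^1·(≡2), b=11^4·(≡3) mod 11; (2|11)=-1, (3|11)=+1; (−1)^{1·4·5}·(-1)^4·(+1)^1 = +1.
v=∞: -1430 < 0 and -195 < 0  ⇒  (a,b)_∞ = -1.
v=3: a=3^0·(≡1), b=3^1·(≡1) mod 3; (1|3)=+1, (1|3)=+1; (−1)^{0·1·1}·(+1)^1·(+1)^0 = +1.
v=2: v_2(a)=1, v_2(b)=8; units ≡ 5, 5 (mod 8); ε·ε+αω+βω = 0·0+1·1+8·1 ≡ 1  ⇒  (a,b)_2 = -1.
v=17: a=17^0·(≡15), b=17^2·(≡13) mod 17; (15|17)=+1, (13|17)=+1; (−1)^{0·2·8}·(+1)^2·(+1)^0 = +1.
v=7: a=7^-2·(≡3), b=7^-2·(≡4) mod 7; (3|7)=-1, (4|7)=+1; (−1)^{-2·-2·3}·(-1)^-2·(+1)^-2 = +1.
v=29: a=29^0·(≡6), b=29^-4·(≡15) mod 29; (6|29)=+1, (15|29)=-1; (−1)^{0·-4·14}·(+1)^-4·(-1)^0 = +1.
v=13: a=13^1·(≡6), b=13^5·(≡11) mod 13; (6|13)=-1, (11|13)=-1; (−1)^{1·5·6}·(-1)^5·(-1)^1 = +1.
(-1430, -195 / ℚ) ramifies at {2, ∞}: a division algebra.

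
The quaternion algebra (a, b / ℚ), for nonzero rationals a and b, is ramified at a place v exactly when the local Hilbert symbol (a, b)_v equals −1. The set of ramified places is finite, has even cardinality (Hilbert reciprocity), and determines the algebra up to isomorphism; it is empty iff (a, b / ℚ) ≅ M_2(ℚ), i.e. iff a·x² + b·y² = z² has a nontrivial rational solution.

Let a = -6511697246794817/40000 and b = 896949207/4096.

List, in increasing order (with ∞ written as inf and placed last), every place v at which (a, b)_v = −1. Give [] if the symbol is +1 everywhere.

(a, b) ≡ (-45353, 1463) mod (ℚ^×)²; places V = {2, 3, 5, 7, 11, 19, 29, 31, 37, ∞}.
(a,b)_11: α=3, u≡7; β=1, v≡1 (mod 11); (7|11)=-1, (1|11)=+1; sign (−1)^1·-1^1·+1^3 = +1.
(a,b)_5: α=-4, u≡2; β=0, v≡2 (mod 5); (2|5)=-1, (2|5)=-1; sign (−1)^0·-1^0·-1^-4 = +1.
(a,b)_3: α=0, u≡1; β=6, v≡2 (mod 3); (1|3)=+1, (2|3)=-1; sign (−1)^0·+1^6·-1^0 = +1.
(a,b)_31: α=1, u≡9; β=0, v≡3 (mod 31); (9|31)=+1, (3|31)=-1; sign (−1)^0·+1^0·-1^1 = -1.
(a,b)_∞: sgn(-45353)=−, sgn(1463)=+, so +1.
(a,b)_19: α=3, u≡4; β=1, v≡17 (mod 19); (4|19)=+1, (17|19)=+1; sign (−1)^1·+1^1·+1^3 = -1.
(a,b)_29: α=0, u≡3; β=2, v≡24 (mod 29); (3|29)=-1, (24|29)=+1; sign (−1)^0·-1^2·+1^0 = +1.
(a,b)_7: α=5, u≡6; β=1, v≡6 (mod 7); (6|7)=-1, (6|7)=-1; sign (−1)^1·-1^1·-1^5 = -1.
(a,b)_37: α=2, u≡7; β=0, v≡22 (mod 37); (7|37)=+1, (22|37)=-1; sign (−1)^0·+1^0·-1^2 = +1.
(a,b)_2: α=-6, β=-12; u≡7, v≡7 (mod 8); ε(u)ε(v)=1·1, αω(v)=-6·0, βω(u)=-12·0; sum ≡ 1  ⇒  -1.
|Ram(-45353, 1463)| = 4, even; anisotropic at {2, 7, 19, 31}.

[2, 7, 19, 31]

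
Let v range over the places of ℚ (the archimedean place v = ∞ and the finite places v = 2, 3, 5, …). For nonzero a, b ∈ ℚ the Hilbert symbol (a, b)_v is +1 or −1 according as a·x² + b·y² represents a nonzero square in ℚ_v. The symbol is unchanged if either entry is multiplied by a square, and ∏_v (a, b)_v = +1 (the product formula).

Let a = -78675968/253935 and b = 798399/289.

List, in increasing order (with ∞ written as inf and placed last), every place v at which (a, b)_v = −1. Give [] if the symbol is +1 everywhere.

Mod squares: a ≡ -6270, b ≡ 88711. Check v ∈ {∞, 2, 3, 5, 7, 11, 17, 19, 23, 29}.
v=7: a=7^4·(≡2), b=7^1·(≡3) mod 7; (2|7)=+1, (3|7)=-1; (−1)^{4·1·3}·(+1)^1·(-1)^4 = +1.
v=5: a=5^-1·(≡1), b=5^0·(≡1) mod 5; (1|5)=+1, (1|5)=+1; (−1)^{-1·0·2}·(+1)^0·(+1)^-1 = +1.
v=∞: -6270 < 0 and 88711 > 0  ⇒  (a,b)_∞ = +1.
v=3: a=3^-5·(≡1), b=3^2·(≡1) mod 3; (1|3)=+1, (1|3)=+1; (−1)^{-5·2·1}·(+1)^2·(+1)^-5 = +1.
v=19: a=19^-1·(≡18), b=19^1·(≡3) mod 19; (18|19)=-1, (3|19)=-1; (−1)^{-1·1·9}·(-1)^1·(-1)^-1 = -1.
v=11: a=11^-1·(≡2), b=11^0·(≡10) mod 11; (2|11)=-1, (10|11)=-1; (−1)^{-1·0·5}·(-1)^0·(-1)^-1 = -1.
v=23: a=23^0·(≡18), b=23^1·(≡4) mod 23; (18|23)=+1, (4|23)=+1; (−1)^{0·1·11}·(+1)^1·(+1)^0 = +1.
v=29: a=29^0·(≡20), b=29^1·(≡19) mod 29; (20|29)=+1, (19|29)=-1; (−1)^{0·1·14}·(+1)^1·(-1)^0 = +1.
v=17: a=17^0·(≡11), b=17^-2·(≡11) mod 17; (11|17)=-1, (11|17)=-1; (−1)^{0·-2·8}·(-1)^-2·(-1)^0 = +1.
v=2: v_2(a)=15, v_2(b)=0; units ≡ 1, 7 (mod 8); ε·ε+αω+βω = 0·1+15·0+0·0 ≡ 0  ⇒  (a,b)_2 = +1.
|Ram(-6270, 88711)| = 2, even; anisotropic at {11, 19}.

[11, 19]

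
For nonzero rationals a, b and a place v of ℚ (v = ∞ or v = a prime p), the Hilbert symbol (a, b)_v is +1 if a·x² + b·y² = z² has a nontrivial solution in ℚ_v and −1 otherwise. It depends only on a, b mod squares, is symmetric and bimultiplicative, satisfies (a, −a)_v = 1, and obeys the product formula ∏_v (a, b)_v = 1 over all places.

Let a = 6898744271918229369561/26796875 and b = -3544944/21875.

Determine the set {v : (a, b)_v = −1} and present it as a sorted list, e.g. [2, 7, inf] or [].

[2, 3, 7, 37, 41, 43]

Mod squares: a ≡ 2993124435, b ≡ -45885. Check v ∈ {∞, 2, 3, 5, 7, 13, 17, 19, 23, 31, 37, 41, 43}.
v=19: a=19^3·(≡3), b=19^1·(≡7) mod 19; (3|19)=-1, (7|19)=+1; (−1)^{3·1·9}·(-1)^1·(+1)^3 = +1.
v=17: a=17^2·(≡2), b=17^0·(≡9) mod 17; (2|17)=+1, (9|17)=+1; (−1)^{2·0·8}·(+1)^0·(+1)^2 = +1.
v=3: a=3^3·(≡2), b=3^1·(≡2) mod 3; (2|3)=-1, (2|3)=-1; (−1)^{3·1·1}·(-1)^1·(-1)^3 = -1.
v=2: v_2(a)=0, v_2(b)=4; units ≡ 3, 3 (mod 8); ε·ε+αω+βω = 1·1+0·1+4·1 ≡ 1  ⇒  (a,b)_2 = -1.
v=23: a=23^3·(≡22), b=23^1·(≡9) mod 23; (22|23)=-1, (9|23)=+1; (−1)^{3·1·11}·(-1)^1·(+1)^3 = +1.
v=37: a=37^1·(≡36), b=37^0·(≡31) mod 37; (36|37)=+1, (31|37)=-1; (−1)^{1·0·18}·(+1)^0·(-1)^1 = -1.
v=41: a=41^1·(≡13), b=41^0·(≡26) mod 41; (13|41)=-1, (26|41)=-1; (−1)^{1·0·20}·(-1)^0·(-1)^1 = -1.
v=13: a=13^2·(≡6), b=13^2·(≡5) mod 13; (6|13)=-1, (5|13)=-1; (−1)^{2·2·6}·(-1)^2·(-1)^2 = +1.
v=31: a=31^2·(≡18), b=31^0·(≡17) mod 31; (18|31)=+1, (17|31)=-1; (−1)^{2·0·15}·(+1)^0·(-1)^2 = +1.
v=∞: 2993124435 > 0 and -45885 < 0  ⇒  (a,b)_∞ = +1.
v=5: a=5^-7·(≡2), b=5^-5·(≡3) mod 5; (2|5)=-1, (3|5)=-1; (−1)^{-7·-5·2}·(-1)^-5·(-1)^-7 = +1.
v=7: a=7^-3·(≡4), b=7^-1·(≡1) mod 7; (4|7)=+1, (1|7)=+1; (−1)^{-3·-1·3}·(+1)^-1·(+1)^-3 = -1.
v=43: a=43^1·(≡37), b=43^0·(≡2) mod 43; (37|43)=-1, (2|43)=-1; (−1)^{1·0·21}·(-1)^0·(-1)^1 = -1.
Ram(2993124435, -45885) = {2, 3, 7, 37, 41, 43}; no ℚ_2-point on the conic.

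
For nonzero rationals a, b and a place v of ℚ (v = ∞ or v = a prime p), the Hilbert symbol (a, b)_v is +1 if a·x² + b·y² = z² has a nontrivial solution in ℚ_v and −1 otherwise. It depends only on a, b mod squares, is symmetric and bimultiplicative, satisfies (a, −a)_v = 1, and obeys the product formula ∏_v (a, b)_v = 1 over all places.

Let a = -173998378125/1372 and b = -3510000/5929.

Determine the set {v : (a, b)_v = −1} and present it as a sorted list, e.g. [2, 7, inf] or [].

Mod squares: a ≡ -198835, b ≡ -39. Check v ∈ {∞, 2, 3, 5, 7, 11, 13, 19, 23}.
v=19: a=19^1·(≡9), b=19^0·(≡3) mod 19; (9|19)=+1, (3|19)=-1; (−1)^{1·0·9}·(+1)^0·(-1)^1 = -1.
v=7: a=7^-3·(≡4), b=7^-2·(≡5) mod 7; (4|7)=+1, (5|7)=-1; (−1)^{-3·-2·3}·(+1)^-2·(-1)^-3 = -1.
v=3: a=3^4·(≡2), b=3^3·(≡2) mod 3; (2|3)=-1, (2|3)=-1; (−1)^{4·3·1}·(-1)^3·(-1)^4 = -1.
v=23: a=23^1·(≡1), b=23^0·(≡17) mod 23; (1|23)=+1, (17|23)=-1; (−1)^{1·0·11}·(+1)^0·(-1)^1 = -1.
v=5: a=5^5·(≡2), b=5^4·(≡1) mod 5; (2|5)=-1, (1|5)=+1; (−1)^{5·4·2}·(-1)^4·(+1)^5 = +1.
v=11: a=11^2·(≡3), b=11^-2·(≡9) mod 11; (3|11)=+1, (9|11)=+1; (−1)^{2·-2·5}·(+1)^-2·(+1)^2 = +1.
v=13: a=13^1·(≡2), b=13^1·(≡10) mod 13; (2|13)=-1, (10|13)=+1; (−1)^{1·1·6}·(-1)^1·(+1)^1 = -1.
v=2: v_2(a)=-2, v_2(b)=4; units ≡ 5, 1 (mod 8); ε·ε+αω+βω = 0·0+-2·0+4·1 ≡ 0  ⇒  (a,b)_2 = +1.
v=∞: -198835 < 0 and -39 < 0  ⇒  (a,b)_∞ = -1.
Ram(-198835, -39) = {3, 7, 13, 19, 23, ∞}; no ℚ_3-point on the conic.

[3, 7, 13, 19, 23, inf]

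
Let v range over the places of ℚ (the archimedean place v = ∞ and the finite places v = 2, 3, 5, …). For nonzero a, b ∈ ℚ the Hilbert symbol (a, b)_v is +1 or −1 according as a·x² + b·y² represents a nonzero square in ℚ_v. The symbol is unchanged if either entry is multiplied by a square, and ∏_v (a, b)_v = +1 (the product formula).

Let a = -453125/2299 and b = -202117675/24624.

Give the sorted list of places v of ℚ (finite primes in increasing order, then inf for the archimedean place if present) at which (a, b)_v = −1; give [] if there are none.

[17, inf]

(a, b) ≡ (-551, -290377) mod (ℚ^×)²; places V = {2, 3, 5, 11, 17, 19, 23, 29, 31, ∞}.
(a,b)_11: α=-2, u≡8; β=0, v≡9 (mod 11); (8|11)=-1, (9|11)=+1; sign (−1)^0·-1^0·+1^-2 = +1.
(a,b)_3: α=0, u≡1; β=-4, v≡2 (mod 3); (1|3)=+1, (2|3)=-1; sign (−1)^0·+1^-4·-1^0 = +1.
(a,b)_2: α=0, β=-4; u≡1, v≡7 (mod 8); ε(u)ε(v)=0·1, αω(v)=0·0, βω(u)=-4·0; sum ≡ 0  ⇒  +1.
(a,b)_17: α=0, u≡11; β=1, v≡4 (mod 17); (11|17)=-1, (4|17)=+1; sign (−1)^0·-1^1·+1^0 = -1.
(a,b)_29: α=1, u≡8; β=1, v≡8 (mod 29); (8|29)=-1, (8|29)=-1; sign (−1)^0·-1^1·-1^1 = +1.
(a,b)_31: α=0, u≡19; β=1, v≡15 (mod 31); (19|31)=+1, (15|31)=-1; sign (−1)^0·+1^1·-1^0 = +1.
(a,b)_∞: sgn(-551)=−, sgn(-290377)=−, so -1.
(a,b)_5: α=6, u≡4; β=2, v≡2 (mod 5); (4|5)=+1, (2|5)=-1; sign (−1)^0·+1^2·-1^6 = +1.
(a,b)_19: α=-1, u≡9; β=-1, v≡3 (mod 19); (9|19)=+1, (3|19)=-1; sign (−1)^1·+1^-1·-1^-1 = +1.
(a,b)_23: α=0, u≡2; β=2, v≡5 (mod 23); (2|23)=+1, (5|23)=-1; sign (−1)^0·+1^2·-1^0 = +1.
|Ram(-551, -290377)| = 2, even; anisotropic at {17, ∞}.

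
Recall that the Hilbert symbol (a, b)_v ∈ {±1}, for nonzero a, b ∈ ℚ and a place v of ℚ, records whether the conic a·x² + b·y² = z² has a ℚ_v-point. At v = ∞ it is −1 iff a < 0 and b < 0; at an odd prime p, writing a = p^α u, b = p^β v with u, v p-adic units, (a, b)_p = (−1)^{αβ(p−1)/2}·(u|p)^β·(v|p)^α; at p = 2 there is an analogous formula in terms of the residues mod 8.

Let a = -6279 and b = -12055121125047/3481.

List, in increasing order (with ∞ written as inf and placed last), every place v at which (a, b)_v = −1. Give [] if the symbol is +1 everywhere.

(a, b) ≡ (-6279, -7) mod (ℚ^×)²; places V = {2, 3, 7, 11, 13, 19, 23, 59, ∞}.
(a,b)_11: α=0, u≡2; β=2, v≡9 (mod 11); (2|11)=-1, (9|11)=+1; sign (−1)^0·-1^2·+1^0 = +1.
(a,b)_59: α=0, u≡34; β=-2, v≡47 (mod 59); (34|59)=-1, (47|59)=-1; sign (−1)^0·-1^-2·-1^0 = +1.
(a,b)_2: α=0, β=0; u≡1, v≡1 (mod 8); ε(u)ε(v)=0·0, αω(v)=0·0, βω(u)=0·0; sum ≡ 0  ⇒  +1.
(a,b)_13: α=1, u≡11; β=2, v≡5 (mod 13); (11|13)=-1, (5|13)=-1; sign (−1)^0·-1^2·-1^1 = -1.
(a,b)_19: α=0, u≡10; β=2, v≡10 (mod 19); (10|19)=-1, (10|19)=-1; sign (−1)^0·-1^2·-1^0 = +1.
(a,b)_7: α=1, u≡6; β=3, v≡3 (mod 7); (6|7)=-1, (3|7)=-1; sign (−1)^1·-1^3·-1^1 = -1.
(a,b)_3: α=1, u≡1; β=2, v≡2 (mod 3); (1|3)=+1, (2|3)=-1; sign (−1)^0·+1^2·-1^1 = -1.
(a,b)_∞: sgn(-6279)=−, sgn(-7)=−, so -1.
(a,b)_23: α=1, u≡3; β=2, v≡3 (mod 23); (3|23)=+1, (3|23)=+1; sign (−1)^0·+1^2·+1^1 = +1.
(-6279, -7 / ℚ) ramifies at {3, 7, 13, ∞}: a division algebra.

[3, 7, 13, inf]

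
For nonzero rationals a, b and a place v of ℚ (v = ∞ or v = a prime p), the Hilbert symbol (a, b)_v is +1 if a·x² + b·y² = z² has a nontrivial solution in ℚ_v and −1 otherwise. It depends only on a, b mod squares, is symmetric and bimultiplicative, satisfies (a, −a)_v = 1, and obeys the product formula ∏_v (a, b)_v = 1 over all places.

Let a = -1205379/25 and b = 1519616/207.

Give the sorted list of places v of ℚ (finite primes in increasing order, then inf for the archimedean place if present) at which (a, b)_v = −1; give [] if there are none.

[23, 53]

(a, b) ≡ (-371, 8533) mod (ℚ^×)²; places V = {2, 3, 5, 7, 19, 23, 53, ∞}.
(a,b)_19: α=2, u≡4; β=0, v≡2 (mod 19); (4|19)=+1, (2|19)=-1; sign (−1)^0·+1^0·-1^2 = +1.
(a,b)_5: α=-2, u≡1; β=0, v≡3 (mod 5); (1|5)=+1, (3|5)=-1; sign (−1)^0·+1^0·-1^-2 = +1.
(a,b)_∞: sgn(-371)=−, sgn(8533)=+, so +1.
(a,b)_3: α=2, u≡1; β=-2, v≡1 (mod 3); (1|3)=+1, (1|3)=+1; sign (−1)^0·+1^-2·+1^2 = +1.
(a,b)_2: α=0, β=12; u≡5, v≡5 (mod 8); ε(u)ε(v)=0·0, αω(v)=0·1, βω(u)=12·1; sum ≡ 0  ⇒  +1.
(a,b)_7: α=1, u≡6; β=1, v≡1 (mod 7); (6|7)=-1, (1|7)=+1; sign (−1)^1·-1^1·+1^1 = +1.
(a,b)_23: α=0, u≡14; β=-1, v≡16 (mod 23); (14|23)=-1, (16|23)=+1; sign (−1)^0·-1^-1·+1^0 = -1.
(a,b)_53: α=1, u≡4; β=1, v≡32 (mod 53); (4|53)=+1, (32|53)=-1; sign (−1)^0·+1^1·-1^1 = -1.
(-371, 8533 / ℚ) ramifies at {23, 53}: a division algebra.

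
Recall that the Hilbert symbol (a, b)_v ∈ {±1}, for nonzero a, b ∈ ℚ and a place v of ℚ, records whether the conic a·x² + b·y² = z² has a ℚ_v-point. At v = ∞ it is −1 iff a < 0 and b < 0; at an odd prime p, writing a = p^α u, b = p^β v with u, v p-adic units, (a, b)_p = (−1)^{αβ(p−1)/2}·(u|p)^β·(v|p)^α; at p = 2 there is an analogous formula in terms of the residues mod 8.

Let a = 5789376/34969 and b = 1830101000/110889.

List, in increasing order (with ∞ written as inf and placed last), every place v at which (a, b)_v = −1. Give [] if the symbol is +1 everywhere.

[2, 13]

(a, b) ≡ (19, 2210) mod (ℚ^×)²; places V = {2, 3, 5, 7, 11, 13, 17, 19, 23, 37, ∞}.
(a,b)_5: α=0, u≡4; β=3, v≡2 (mod 5); (4|5)=+1, (2|5)=-1; sign (−1)^0·+1^3·-1^0 = +1.
(a,b)_19: α=1, u≡17; β=0, v≡1 (mod 19); (17|19)=+1, (1|19)=+1; sign (−1)^0·+1^0·+1^1 = +1.
(a,b)_7: α=0, u≡3; β=2, v≡5 (mod 7); (3|7)=-1, (5|7)=-1; sign (−1)^0·-1^2·-1^0 = +1.
(a,b)_11: α=-2, u≡7; β=0, v≡10 (mod 11); (7|11)=-1, (10|11)=-1; sign (−1)^0·-1^0·-1^-2 = +1.
(a,b)_2: α=6, β=3; u≡3, v≡1 (mod 8); ε(u)ε(v)=1·0, αω(v)=6·0, βω(u)=3·1; sum ≡ 1  ⇒  -1.
(a,b)_3: α=2, u≡1; β=-4, v≡2 (mod 3); (1|3)=+1, (2|3)=-1; sign (−1)^0·+1^-4·-1^2 = +1.
(a,b)_13: α=0, u≡5; β=3, v≡1 (mod 13); (5|13)=-1, (1|13)=+1; sign (−1)^0·-1^3·+1^0 = -1.
(a,b)_23: α=2, u≡20; β=0, v≡18 (mod 23); (20|23)=-1, (18|23)=+1; sign (−1)^0·-1^0·+1^2 = +1.
(a,b)_17: α=-2, u≡13; β=1, v≡5 (mod 17); (13|17)=+1, (5|17)=-1; sign (−1)^0·+1^1·-1^-2 = +1.
(a,b)_∞: sgn(19)=+, sgn(2210)=+, so +1.
(a,b)_37: α=0, u≡15; β=-2, v≡1 (mod 37); (15|37)=-1, (1|37)=+1; sign (−1)^0·-1^-2·+1^0 = +1.
(19, 2210 / ℚ) ramifies at {2, 13}: a division algebra.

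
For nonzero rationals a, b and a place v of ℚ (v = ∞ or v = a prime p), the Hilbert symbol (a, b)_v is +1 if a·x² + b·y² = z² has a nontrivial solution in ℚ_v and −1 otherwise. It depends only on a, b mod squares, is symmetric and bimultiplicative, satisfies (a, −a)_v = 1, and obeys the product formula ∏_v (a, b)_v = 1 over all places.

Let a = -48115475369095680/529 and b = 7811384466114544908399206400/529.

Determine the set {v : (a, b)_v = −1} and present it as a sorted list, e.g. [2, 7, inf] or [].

[2, 3]

Mod squares: a ≡ -1330, b ≡ 7854. Check v ∈ {∞, 2, 3, 5, 7, 11, 13, 17, 19, 23}.
v=3: a=3^10·(≡2), b=3^9·(≡2) mod 3; (2|3)=-1, (2|3)=-1; (−1)^{10·9·1}·(-1)^9·(-1)^10 = -1.
v=23: a=23^-2·(≡6), b=23^-2·(≡21) mod 23; (6|23)=+1, (21|23)=-1; (−1)^{-2·-2·11}·(+1)^-2·(-1)^-2 = +1.
v=7: a=7^3·(≡6), b=7^5·(≡2) mod 7; (6|7)=-1, (2|7)=+1; (−1)^{3·5·3}·(-1)^5·(+1)^3 = +1.
v=∞: -1330 < 0 and 7854 > 0  ⇒  (a,b)_∞ = +1.
v=2: v_2(a)=9, v_2(b)=13; units ≡ 7, 7 (mod 8); ε·ε+αω+βω = 1·1+9·0+13·0 ≡ 1  ⇒  (a,b)_2 = -1.
v=13: a=13^2·(≡4), b=13^2·(≡7) mod 13; (4|13)=+1, (7|13)=-1; (−1)^{2·2·6}·(+1)^2·(-1)^2 = +1.
v=11: a=11^0·(≡4), b=11^3·(≡2) mod 11; (4|11)=+1, (2|11)=-1; (−1)^{0·3·5}·(+1)^3·(-1)^0 = +1.
v=19: a=19^1·(≡17), b=19^2·(≡6) mod 19; (17|19)=+1, (6|19)=+1; (−1)^{1·2·9}·(+1)^2·(+1)^1 = +1.
v=5: a=5^1·(≡1), b=5^2·(≡4) mod 5; (1|5)=+1, (4|5)=+1; (−1)^{1·2·2}·(+1)^2·(+1)^1 = +1.
v=17: a=17^2·(≡2), b=17^5·(≡7) mod 17; (2|17)=+1, (7|17)=-1; (−1)^{2·5·8}·(+1)^5·(-1)^2 = +1.
|Ram(-1330, 7854)| = 2, even; anisotropic at {2, 3}.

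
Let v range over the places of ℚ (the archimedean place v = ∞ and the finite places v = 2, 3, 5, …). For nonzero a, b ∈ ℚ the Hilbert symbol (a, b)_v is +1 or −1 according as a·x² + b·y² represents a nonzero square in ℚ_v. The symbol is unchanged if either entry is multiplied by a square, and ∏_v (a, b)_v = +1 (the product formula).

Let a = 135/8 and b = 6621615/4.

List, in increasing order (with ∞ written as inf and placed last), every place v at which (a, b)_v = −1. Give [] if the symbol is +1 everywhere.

[2, 3, 5, 11]

(a, b) ≡ (30, 15015) mod (ℚ^×)²; places V = {2, 3, 5, 7, 11, 13, ∞}.
(a,b)_3: α=3, u≡1; β=3, v≡1 (mod 3); (1|3)=+1, (1|3)=+1; sign (−1)^1·+1^3·+1^3 = -1.
(a,b)_∞: sgn(30)=+, sgn(15015)=+, so +1.
(a,b)_13: α=0, u≡12; β=1, v≡7 (mod 13); (12|13)=+1, (7|13)=-1; sign (−1)^0·+1^1·-1^0 = +1.
(a,b)_11: α=0, u≡10; β=1, v≡3 (mod 11); (10|11)=-1, (3|11)=+1; sign (−1)^0·-1^1·+1^0 = -1.
(a,b)_2: α=-3, β=-2; u≡7, v≡7 (mod 8); ε(u)ε(v)=1·1, αω(v)=-3·0, βω(u)=-2·0; sum ≡ 1  ⇒  -1.
(a,b)_5: α=1, u≡4; β=1, v≡2 (mod 5); (4|5)=+1, (2|5)=-1; sign (−1)^0·+1^1·-1^1 = -1.
(a,b)_7: α=0, u≡2; β=3, v≡5 (mod 7); (2|7)=+1, (5|7)=-1; sign (−1)^0·+1^3·-1^0 = +1.
(30, 15015 / ℚ) ramifies at {2, 3, 5, 11}: a division algebra.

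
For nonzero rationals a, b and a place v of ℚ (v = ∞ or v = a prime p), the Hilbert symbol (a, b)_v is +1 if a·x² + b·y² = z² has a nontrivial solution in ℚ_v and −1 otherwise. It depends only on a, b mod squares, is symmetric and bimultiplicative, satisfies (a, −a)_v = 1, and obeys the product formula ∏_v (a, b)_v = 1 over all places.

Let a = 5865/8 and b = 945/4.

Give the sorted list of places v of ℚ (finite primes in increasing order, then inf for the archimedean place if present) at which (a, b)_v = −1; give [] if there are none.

Mod squares: a ≡ 11730, b ≡ 105. Check v ∈ {∞, 2, 3, 5, 7, 17, 23}.
v=5: a=5^1·(≡1), b=5^1·(≡1) mod 5; (1|5)=+1, (1|5)=+1; (−1)^{1·1·2}·(+1)^1·(+1)^1 = +1.
v=17: a=17^1·(≡7), b=17^0·(≡11) mod 17; (7|17)=-1, (11|17)=-1; (−1)^{1·0·8}·(-1)^0·(-1)^1 = -1.
v=7: a=7^0·(≡6), b=7^1·(≡4) mod 7; (6|7)=-1, (4|7)=+1; (−1)^{0·1·3}·(-1)^1·(+1)^0 = -1.
v=3: a=3^1·(≡1), b=3^3·(≡2) mod 3; (1|3)=+1, (2|3)=-1; (−1)^{1·3·1}·(+1)^3·(-1)^1 = +1.
v=∞: 11730 > 0 and 105 > 0  ⇒  (a,b)_∞ = +1.
v=23: a=23^1·(≡6), b=23^0·(≡12) mod 23; (6|23)=+1, (12|23)=+1; (−1)^{1·0·11}·(+1)^0·(+1)^1 = +1.
v=2: v_2(a)=-3, v_2(b)=-2; units ≡ 1, 1 (mod 8); ε·ε+αω+βω = 0·0+-3·0+-2·0 ≡ 0  ⇒  (a,b)_2 = +1.
|Ram(11730, 105)| = 2, even; anisotropic at {7, 17}.

[7, 17]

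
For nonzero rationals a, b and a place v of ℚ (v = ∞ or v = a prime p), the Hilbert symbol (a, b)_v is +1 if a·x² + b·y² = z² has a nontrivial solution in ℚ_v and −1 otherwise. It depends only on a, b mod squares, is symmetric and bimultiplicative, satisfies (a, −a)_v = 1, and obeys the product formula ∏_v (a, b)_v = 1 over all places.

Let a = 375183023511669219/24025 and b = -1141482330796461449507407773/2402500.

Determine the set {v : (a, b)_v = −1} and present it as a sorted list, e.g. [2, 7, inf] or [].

Mod squares: a ≡ 19, b ≡ -66693. Check v ∈ {∞, 2, 3, 5, 7, 11, 19, 31, 43, 47}.
v=5: a=5^-2·(≡4), b=5^-4·(≡3) mod 5; (4|5)=+1, (3|5)=-1; (−1)^{-2·-4·2}·(+1)^-4·(-1)^-2 = +1.
v=11: a=11^2·(≡8), b=11^3·(≡1) mod 11; (8|11)=-1, (1|11)=+1; (−1)^{2·3·5}·(-1)^3·(+1)^2 = -1.
v=19: a=19^1·(≡4), b=19^2·(≡6) mod 19; (4|19)=+1, (6|19)=+1; (−1)^{1·2·9}·(+1)^2·(+1)^1 = +1.
v=7: a=7^4·(≡3), b=7^8·(≡5) mod 7; (3|7)=-1, (5|7)=-1; (−1)^{4·8·3}·(-1)^8·(-1)^4 = +1.
v=31: a=31^-2·(≡9), b=31^-2·(≡19) mod 31; (9|31)=+1, (19|31)=+1; (−1)^{-2·-2·15}·(+1)^-2·(+1)^-2 = +1.
v=47: a=47^2·(≡45), b=47^3·(≡40) mod 47; (45|47)=-1, (40|47)=-1; (−1)^{2·3·23}·(-1)^3·(-1)^2 = -1.
v=∞: 19 > 0 and -66693 < 0  ⇒  (a,b)_∞ = +1.
v=43: a=43^4·(≡3), b=43^5·(≡21) mod 43; (3|43)=-1, (21|43)=+1; (−1)^{4·5·21}·(-1)^5·(+1)^4 = -1.
v=3: a=3^2·(≡1), b=3^3·(≡2) mod 3; (1|3)=+1, (2|3)=-1; (−1)^{2·3·1}·(+1)^3·(-1)^2 = +1.
v=2: v_2(a)=0, v_2(b)=-2; units ≡ 3, 3 (mod 8); ε·ε+αω+βω = 1·1+0·1+-2·1 ≡ 1  ⇒  (a,b)_2 = -1.
Ram(19, -66693) = {2, 11, 43, 47}; no ℚ_2-point on the conic.

[2, 11, 43, 47]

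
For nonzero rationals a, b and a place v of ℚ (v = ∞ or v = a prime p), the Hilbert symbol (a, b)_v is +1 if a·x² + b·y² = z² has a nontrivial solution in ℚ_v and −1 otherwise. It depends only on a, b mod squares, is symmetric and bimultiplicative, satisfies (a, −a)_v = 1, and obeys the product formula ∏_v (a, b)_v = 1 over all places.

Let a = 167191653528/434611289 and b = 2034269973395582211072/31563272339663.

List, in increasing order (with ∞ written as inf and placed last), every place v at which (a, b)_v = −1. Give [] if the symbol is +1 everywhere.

(a, b) ≡ (1025676582, 3059) mod (ℚ^×)²; places V = {2, 3, 7, 19, 23, 29, 31, 41, 47, 53, ∞}.
(a,b)_29: α=1, u≡11; β=2, v≡2 (mod 29); (11|29)=-1, (2|29)=-1; sign (−1)^0·-1^2·-1^1 = -1.
(a,b)_3: α=9, u≡2; β=14, v≡2 (mod 3); (2|3)=-1, (2|3)=-1; sign (−1)^0·-1^14·-1^9 = -1.
(a,b)_23: α=-1, u≡3; β=-3, v≡18 (mod 23); (3|23)=+1, (18|23)=+1; sign (−1)^1·+1^-3·+1^-1 = -1.
(a,b)_53: α=-2, u≡2; β=-2, v≡44 (mod 53); (2|53)=-1, (44|53)=+1; sign (−1)^0·-1^-2·+1^-2 = +1.
(a,b)_∞: sgn(1025676582)=+, sgn(3059)=+, so +1.
(a,b)_7: α=-1, u≡4; β=1, v≡3 (mod 7); (4|7)=+1, (3|7)=-1; sign (−1)^1·+1^1·-1^-1 = +1.
(a,b)_41: α=1, u≡27; β=2, v≡40 (mod 41); (27|41)=-1, (40|41)=+1; sign (−1)^0·-1^2·+1^1 = +1.
(a,b)_31: α=-2, u≡6; β=-4, v≡12 (mod 31); (6|31)=-1, (12|31)=-1; sign (−1)^0·-1^-4·-1^-2 = +1.
(a,b)_2: α=3, β=10; u≡3, v≡3 (mod 8); ε(u)ε(v)=1·1, αω(v)=3·1, βω(u)=10·1; sum ≡ 0  ⇒  +1.
(a,b)_19: α=1, u≡9; β=1, v≡7 (mod 19); (9|19)=+1, (7|19)=+1; sign (−1)^1·+1^1·+1^1 = -1.
(a,b)_47: α=1, u≡16; β=2, v≡24 (mod 47); (16|47)=+1, (24|47)=+1; sign (−1)^0·+1^2·+1^1 = +1.
Ram(1025676582, 3059) = {3, 19, 23, 29}; no ℚ_3-point on the conic.

[3, 19, 23, 29]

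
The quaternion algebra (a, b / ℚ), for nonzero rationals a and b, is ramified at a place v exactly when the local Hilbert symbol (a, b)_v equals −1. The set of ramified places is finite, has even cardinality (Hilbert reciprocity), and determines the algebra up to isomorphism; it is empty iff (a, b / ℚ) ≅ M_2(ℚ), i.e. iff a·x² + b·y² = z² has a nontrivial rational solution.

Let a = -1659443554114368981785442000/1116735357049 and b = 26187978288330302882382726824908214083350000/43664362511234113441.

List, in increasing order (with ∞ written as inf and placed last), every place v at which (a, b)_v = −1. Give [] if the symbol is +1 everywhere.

[2, 5, 17, 31]

(a, b) ≡ (-5, 371535) mod (ℚ^×)²; places V = {2, 3, 5, 7, 11, 13, 17, 19, 31, 37, 47, ∞}.
(a,b)_5: α=3, u≡1; β=5, v≡2 (mod 5); (1|5)=+1, (2|5)=-1; sign (−1)^0·+1^5·-1^3 = -1.
(a,b)_31: α=2, u≡6; β=3, v≡5 (mod 31); (6|31)=-1, (5|31)=+1; sign (−1)^0·-1^3·+1^2 = -1.
(a,b)_17: α=2, u≡5; β=3, v≡12 (mod 17); (5|17)=-1, (12|17)=-1; sign (−1)^0·-1^3·-1^2 = -1.
(a,b)_7: α=6, u≡4; β=10, v≡3 (mod 7); (4|7)=+1, (3|7)=-1; sign (−1)^0·+1^10·-1^6 = +1.
(a,b)_37: α=-2, u≡35; β=-4, v≡19 (mod 37); (35|37)=-1, (19|37)=-1; sign (−1)^0·-1^-4·-1^-2 = +1.
(a,b)_47: α=2, u≡12; β=3, v≡24 (mod 47); (12|47)=+1, (24|47)=+1; sign (−1)^0·+1^3·+1^2 = +1.
(a,b)_2: α=4, β=4; u≡3, v≡7 (mod 8); ε(u)ε(v)=1·1, αω(v)=4·0, βω(u)=4·1; sum ≡ 1  ⇒  -1.
(a,b)_19: α=4, u≡18; β=6, v≡6 (mod 19); (18|19)=-1, (6|19)=+1; sign (−1)^0·-1^6·+1^4 = +1.
(a,b)_11: α=2, u≡7; β=4, v≡6 (mod 11); (7|11)=-1, (6|11)=-1; sign (−1)^0·-1^4·-1^2 = +1.
(a,b)_∞: sgn(-5)=−, sgn(371535)=+, so +1.
(a,b)_3: α=6, u≡1; β=11, v≡2 (mod 3); (1|3)=+1, (2|3)=-1; sign (−1)^0·+1^11·-1^6 = +1.
(a,b)_13: α=-8, u≡11; β=-12, v≡7 (mod 13); (11|13)=-1, (7|13)=-1; sign (−1)^0·-1^-12·-1^-8 = +1.
|Ram(-5, 371535)| = 4, even; anisotropic at {2, 5, 17, 31}.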